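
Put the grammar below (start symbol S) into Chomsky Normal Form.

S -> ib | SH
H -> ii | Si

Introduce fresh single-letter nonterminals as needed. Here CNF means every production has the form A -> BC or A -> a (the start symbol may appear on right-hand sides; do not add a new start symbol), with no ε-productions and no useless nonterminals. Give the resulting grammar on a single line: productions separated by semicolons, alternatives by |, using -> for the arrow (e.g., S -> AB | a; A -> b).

No ε-productions.
No unit productions to eliminate.
TERM: introduce B -> b, A -> i and substitute in every rule of length ≥2.

S -> AB | SH; A -> i; B -> b; H -> AA | SA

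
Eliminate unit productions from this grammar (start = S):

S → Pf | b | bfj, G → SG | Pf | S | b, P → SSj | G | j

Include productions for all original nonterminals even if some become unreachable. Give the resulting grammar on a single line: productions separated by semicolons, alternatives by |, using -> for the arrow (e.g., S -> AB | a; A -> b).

S -> b | Pf | bfj; G -> b | Pf | SG | bfj; P -> b | j | Pf | SG | SSj | bfj

Unit productions: G->S, P->G.
Unit pairs (A ⇒* B via units): (G,S), (P,G), (P,S).
S: inherits non-unit rules of {S} → Pf | b | bfj.
G: inherits non-unit rules of {G, S} → Pf | SG | b | bfj.
P: inherits non-unit rules of {G, P, S} → Pf | SG | SSj | b | bfj | j.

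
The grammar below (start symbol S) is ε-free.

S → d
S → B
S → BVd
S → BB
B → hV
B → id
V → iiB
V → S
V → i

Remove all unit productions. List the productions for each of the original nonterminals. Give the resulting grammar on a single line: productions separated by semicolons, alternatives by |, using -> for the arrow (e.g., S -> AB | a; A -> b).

S -> d | BB | hV | id | BVd; B -> hV | id; V -> d | i | BB | hV | id | BVd | iiB

Unit productions: S->B, V->S.
Unit pairs (A ⇒* B via units): (S,B), (V,B), (V,S).
S: inherits non-unit rules of {B, S} → BB | BVd | d | hV | id.
B: inherits non-unit rules of {B} → hV | id.
V: inherits non-unit rules of {B, S, V} → BB | BVd | d | hV | i | id | iiB.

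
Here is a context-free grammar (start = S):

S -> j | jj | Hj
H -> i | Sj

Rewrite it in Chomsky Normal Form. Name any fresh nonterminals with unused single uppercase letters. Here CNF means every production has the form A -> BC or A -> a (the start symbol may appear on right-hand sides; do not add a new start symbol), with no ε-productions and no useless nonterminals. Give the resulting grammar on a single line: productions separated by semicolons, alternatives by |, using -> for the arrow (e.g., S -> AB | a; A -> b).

No ε-productions.
No unit productions to eliminate.
TERM: introduce A -> j and substitute in every rule of length ≥2.

S -> j | AA | HA; A -> j; H -> i | SA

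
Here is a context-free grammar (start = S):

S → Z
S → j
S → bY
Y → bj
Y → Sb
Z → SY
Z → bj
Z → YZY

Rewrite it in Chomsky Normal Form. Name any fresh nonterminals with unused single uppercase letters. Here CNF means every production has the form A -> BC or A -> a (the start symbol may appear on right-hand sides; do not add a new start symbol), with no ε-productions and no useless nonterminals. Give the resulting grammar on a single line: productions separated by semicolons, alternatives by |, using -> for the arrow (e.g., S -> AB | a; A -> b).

S -> j | AB | AY | SY | YC; A -> b; B -> j; C -> ZY; D -> ZY; Y -> AB | SA; Z -> AB | SY | YD

No ε-productions.
After unit-elimination: S -> j | SY | bY | bj | YZY; Y -> Sb | bj; Z -> SY | bj | YZY.
TERM: introduce A -> b, B -> j and substitute in every rule of length ≥2.
BIN: S -> YZY becomes S -> YC, C -> ZY; Z -> YZY becomes Z -> YD, D -> ZY.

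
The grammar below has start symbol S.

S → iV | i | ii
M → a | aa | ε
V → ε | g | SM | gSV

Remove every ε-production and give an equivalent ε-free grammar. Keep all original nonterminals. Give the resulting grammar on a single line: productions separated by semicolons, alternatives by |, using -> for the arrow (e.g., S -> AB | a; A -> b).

Nullable set: {M, V}.
S -> iV: V nullable, giving i | iV.
Drop M -> ε.
Drop V -> ε.
V -> SM: M nullable, giving S | SM.
V -> gSV: V nullable, giving gS | gSV.
Unchanged (no nullable symbols): S -> i; S -> ii; M -> a; M -> aa; V -> g.

S -> i | iV | ii; M -> a | aa; V -> S | g | SM | gS | gSV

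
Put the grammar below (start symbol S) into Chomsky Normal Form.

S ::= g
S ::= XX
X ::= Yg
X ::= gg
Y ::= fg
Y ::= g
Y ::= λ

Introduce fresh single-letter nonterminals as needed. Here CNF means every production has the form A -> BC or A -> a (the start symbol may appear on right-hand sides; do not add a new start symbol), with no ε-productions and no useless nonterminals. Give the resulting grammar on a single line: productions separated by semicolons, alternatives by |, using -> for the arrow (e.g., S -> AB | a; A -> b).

Nullable: {Y}; after ε-elimination: S -> g | XX; X -> g | Yg | gg; Y -> g | fg.
No unit productions to eliminate.
TERM: introduce B -> f, A -> g and substitute in every rule of length ≥2.

S -> g | XX; A -> g; B -> f; X -> g | AA | YA; Y -> g | BA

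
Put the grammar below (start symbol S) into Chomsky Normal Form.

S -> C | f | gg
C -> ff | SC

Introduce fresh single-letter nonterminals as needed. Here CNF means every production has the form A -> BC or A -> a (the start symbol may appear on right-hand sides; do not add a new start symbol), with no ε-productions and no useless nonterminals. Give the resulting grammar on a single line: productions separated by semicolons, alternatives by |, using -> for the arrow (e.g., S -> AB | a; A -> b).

S -> f | AA | BB | SC; A -> f; B -> g; C -> AA | SC

No ε-productions.
After unit-elimination: S -> f | SC | ff | gg; C -> SC | ff.
TERM: introduce A -> f, B -> g and substitute in every rule of length ≥2.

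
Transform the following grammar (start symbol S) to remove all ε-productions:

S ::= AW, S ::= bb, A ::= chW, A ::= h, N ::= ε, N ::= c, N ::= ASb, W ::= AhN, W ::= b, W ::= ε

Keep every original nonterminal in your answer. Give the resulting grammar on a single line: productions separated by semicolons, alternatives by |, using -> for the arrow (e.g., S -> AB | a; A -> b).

Nullable set: {N, W}.
S -> AW: W nullable, giving A | AW.
A -> chW: W nullable, giving ch | chW.
Drop N -> ε.
Drop W -> ε.
W -> AhN: N nullable, giving Ah | AhN.
Unchanged (no nullable symbols): S -> bb; A -> h; N -> ASb; N -> c; W -> b.

S -> A | AW | bb; A -> h | ch | chW; N -> c | ASb; W -> b | Ah | AhN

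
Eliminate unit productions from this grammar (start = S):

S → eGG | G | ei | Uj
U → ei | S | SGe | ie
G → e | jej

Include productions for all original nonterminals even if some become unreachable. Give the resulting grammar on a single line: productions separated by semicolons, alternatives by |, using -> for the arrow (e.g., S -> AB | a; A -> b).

S -> e | Uj | ei | eGG | jej; G -> e | jej; U -> e | Uj | ei | ie | SGe | eGG | jej

Unit productions: S->G, U->S.
Unit pairs (A ⇒* B via units): (S,G), (U,G), (U,S).
S: inherits non-unit rules of {G, S} → Uj | e | eGG | ei | jej.
G: inherits non-unit rules of {G} → e | jej.
U: inherits non-unit rules of {G, S, U} → SGe | Uj | e | eGG | ei | ie | jej.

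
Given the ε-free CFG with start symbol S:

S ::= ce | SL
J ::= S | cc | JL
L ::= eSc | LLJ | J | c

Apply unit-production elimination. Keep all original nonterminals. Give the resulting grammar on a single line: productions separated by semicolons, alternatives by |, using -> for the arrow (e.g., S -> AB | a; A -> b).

S -> SL | ce; J -> JL | SL | cc | ce; L -> c | JL | SL | cc | ce | LLJ | eSc

Unit productions: J->S, L->J.
Unit pairs (A ⇒* B via units): (J,S), (L,J), (L,S).
S: inherits non-unit rules of {S} → SL | ce.
J: inherits non-unit rules of {J, S} → JL | SL | cc | ce.
L: inherits non-unit rules of {J, L, S} → JL | LLJ | SL | c | cc | ce | eSc.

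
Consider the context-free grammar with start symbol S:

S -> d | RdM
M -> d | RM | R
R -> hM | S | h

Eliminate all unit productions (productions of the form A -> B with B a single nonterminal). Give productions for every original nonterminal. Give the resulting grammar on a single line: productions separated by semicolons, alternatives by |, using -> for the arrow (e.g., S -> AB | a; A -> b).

S -> d | RdM; M -> d | h | RM | hM | RdM; R -> d | h | hM | RdM

Unit productions: M->R, R->S.
Unit pairs (A ⇒* B via units): (M,R), (M,S), (R,S).
S: inherits non-unit rules of {S} → RdM | d.
M: inherits non-unit rules of {M, R, S} → RM | RdM | d | h | hM.
R: inherits non-unit rules of {R, S} → RdM | d | h | hM.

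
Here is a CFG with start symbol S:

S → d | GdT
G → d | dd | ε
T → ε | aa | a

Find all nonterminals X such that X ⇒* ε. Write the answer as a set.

{G, T}

Directly nullable (have an ε-rule): {G, T}.
Not nullable: S — each has a terminal in every rule's right-hand side or depends on a non-nullable symbol.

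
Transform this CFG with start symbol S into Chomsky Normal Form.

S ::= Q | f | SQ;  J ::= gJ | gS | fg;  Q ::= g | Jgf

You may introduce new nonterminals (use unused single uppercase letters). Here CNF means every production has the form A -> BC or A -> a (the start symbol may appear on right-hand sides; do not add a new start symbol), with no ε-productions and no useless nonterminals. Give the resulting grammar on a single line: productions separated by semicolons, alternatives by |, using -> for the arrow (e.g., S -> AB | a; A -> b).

S -> f | g | JD | SQ; A -> f; B -> g; C -> BA; D -> BA; J -> AB | BJ | BS; Q -> g | JC

No ε-productions.
After unit-elimination: S -> f | g | SQ | Jgf; J -> fg | gJ | gS; Q -> g | Jgf.
TERM: introduce A -> f, B -> g and substitute in every rule of length ≥2.
BIN: Q -> JBA becomes Q -> JC, C -> BA; S -> JBA becomes S -> JD, D -> BA.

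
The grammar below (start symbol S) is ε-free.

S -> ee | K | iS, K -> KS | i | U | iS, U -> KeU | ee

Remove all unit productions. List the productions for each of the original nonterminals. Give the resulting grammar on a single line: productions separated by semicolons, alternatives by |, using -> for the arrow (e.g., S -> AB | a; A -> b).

Unit productions: K->U, S->K.
Unit pairs (A ⇒* B via units): (K,U), (S,K), (S,U).
S: inherits non-unit rules of {K, S, U} → KS | KeU | ee | i | iS.
K: inherits non-unit rules of {K, U} → KS | KeU | ee | i | iS.
U: inherits non-unit rules of {U} → KeU | ee.

S -> i | KS | ee | iS | KeU; K -> i | KS | ee | iS | KeU; U -> ee | KeU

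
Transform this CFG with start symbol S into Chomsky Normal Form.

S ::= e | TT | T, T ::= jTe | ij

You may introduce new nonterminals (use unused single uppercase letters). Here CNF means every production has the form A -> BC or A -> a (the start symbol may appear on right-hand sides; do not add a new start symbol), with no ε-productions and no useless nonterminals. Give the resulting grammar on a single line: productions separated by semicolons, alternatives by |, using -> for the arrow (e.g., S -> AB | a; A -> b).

S -> e | AB | BD | TT; A -> i; B -> j; C -> e; D -> TC; E -> TC; T -> AB | BE

No ε-productions.
After unit-elimination: S -> e | TT | ij | jTe; T -> ij | jTe.
TERM: introduce C -> e, A -> i, B -> j and substitute in every rule of length ≥2.
BIN: S -> BTC becomes S -> BD, D -> TC; T -> BTC becomes T -> BE, E -> TC.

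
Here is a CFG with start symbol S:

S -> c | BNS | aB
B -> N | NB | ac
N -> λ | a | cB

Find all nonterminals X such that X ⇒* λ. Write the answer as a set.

Directly nullable (have an ε-rule): {N}.
B is nullable via B -> N (every symbol on the right is already known nullable).
Not nullable: S — each has a terminal in every rule's right-hand side or depends on a non-nullable symbol.

{B, N}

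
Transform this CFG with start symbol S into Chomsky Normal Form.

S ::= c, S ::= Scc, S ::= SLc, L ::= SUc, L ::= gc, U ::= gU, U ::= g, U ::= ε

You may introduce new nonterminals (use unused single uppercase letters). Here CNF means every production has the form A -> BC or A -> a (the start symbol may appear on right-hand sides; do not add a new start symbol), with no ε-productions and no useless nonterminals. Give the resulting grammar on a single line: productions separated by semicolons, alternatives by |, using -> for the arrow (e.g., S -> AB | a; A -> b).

S -> c | SD | SE; A -> c; B -> g; C -> UA; D -> AA; E -> LA; L -> BA | SA | SC; U -> g | BU

Nullable: {U}; after ε-elimination: S -> c | SLc | Scc; L -> Sc | gc | SUc; U -> g | gU.
No unit productions to eliminate.
TERM: introduce A -> c, B -> g and substitute in every rule of length ≥2.
BIN: L -> SUA becomes L -> SC, C -> UA; S -> SAA becomes S -> SD, D -> AA; S -> SLA becomes S -> SE, E -> LA.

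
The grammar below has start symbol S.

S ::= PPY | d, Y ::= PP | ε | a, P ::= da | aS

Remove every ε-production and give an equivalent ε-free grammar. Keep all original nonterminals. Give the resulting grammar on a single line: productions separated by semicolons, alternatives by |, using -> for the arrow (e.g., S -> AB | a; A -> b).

S -> d | PP | PPY; P -> aS | da; Y -> a | PP

Nullable set: {Y}.
S -> PPY: Y nullable, giving PP | PPY.
Drop Y -> ε.
Unchanged (no nullable symbols): S -> d; P -> aS; P -> da; Y -> PP; Y -> a.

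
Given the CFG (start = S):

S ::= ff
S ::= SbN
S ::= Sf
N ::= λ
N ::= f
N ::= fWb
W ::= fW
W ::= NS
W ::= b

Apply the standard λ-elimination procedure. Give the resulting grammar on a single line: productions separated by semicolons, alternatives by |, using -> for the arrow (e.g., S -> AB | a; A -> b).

S -> Sb | Sf | ff | SbN; N -> f | fWb; W -> S | b | NS | fW

Nullable set: {N}.
S -> SbN: N nullable, giving Sb | SbN.
Drop N -> λ.
W -> NS: N nullable, giving NS | S.
Unchanged (no nullable symbols): S -> Sf; S -> ff; N -> f; N -> fWb; W -> b; W -> fW.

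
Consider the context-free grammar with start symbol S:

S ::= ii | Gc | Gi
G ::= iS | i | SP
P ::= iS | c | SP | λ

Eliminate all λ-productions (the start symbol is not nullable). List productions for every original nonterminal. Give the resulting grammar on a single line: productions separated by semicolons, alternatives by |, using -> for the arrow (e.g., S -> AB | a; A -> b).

Nullable set: {P}.
G -> SP: P nullable, giving S | SP.
Drop P -> λ.
P -> SP: P nullable, giving S | SP.
Unchanged (no nullable symbols): S -> Gc; S -> Gi; S -> ii; G -> i; G -> iS; P -> c; P -> iS.

S -> Gc | Gi | ii; G -> S | i | SP | iS; P -> S | c | SP | iS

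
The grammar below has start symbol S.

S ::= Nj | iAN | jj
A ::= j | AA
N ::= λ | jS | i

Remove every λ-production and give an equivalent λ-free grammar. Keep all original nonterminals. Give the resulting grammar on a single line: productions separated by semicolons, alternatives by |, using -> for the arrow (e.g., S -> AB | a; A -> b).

S -> j | Nj | iA | jj | iAN; A -> j | AA; N -> i | jS

Nullable set: {N}.
S -> Nj: N nullable, giving Nj | j.
S -> iAN: N nullable, giving iA | iAN.
Drop N -> λ.
Unchanged (no nullable symbols): S -> jj; A -> AA; A -> j; N -> i; N -> jS.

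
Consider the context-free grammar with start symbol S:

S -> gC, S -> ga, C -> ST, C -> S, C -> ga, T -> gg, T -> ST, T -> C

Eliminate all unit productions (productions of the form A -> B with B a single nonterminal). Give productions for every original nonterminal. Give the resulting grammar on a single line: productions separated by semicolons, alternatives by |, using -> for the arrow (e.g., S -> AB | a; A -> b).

Unit productions: C->S, T->C.
Unit pairs (A ⇒* B via units): (C,S), (T,C), (T,S).
S: inherits non-unit rules of {S} → gC | ga.
C: inherits non-unit rules of {C, S} → ST | gC | ga.
T: inherits non-unit rules of {C, S, T} → ST | gC | ga | gg.

S -> gC | ga; C -> ST | gC | ga; T -> ST | gC | ga | gg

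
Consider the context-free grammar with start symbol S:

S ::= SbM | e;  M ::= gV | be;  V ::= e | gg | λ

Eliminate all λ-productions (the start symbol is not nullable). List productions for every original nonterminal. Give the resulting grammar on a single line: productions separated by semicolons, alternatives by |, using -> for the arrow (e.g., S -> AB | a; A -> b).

Nullable set: {V}.
M -> gV: V nullable, giving g | gV.
Drop V -> λ.
Unchanged (no nullable symbols): S -> SbM; S -> e; M -> be; V -> e; V -> gg.

S -> e | SbM; M -> g | be | gV; V -> e | gg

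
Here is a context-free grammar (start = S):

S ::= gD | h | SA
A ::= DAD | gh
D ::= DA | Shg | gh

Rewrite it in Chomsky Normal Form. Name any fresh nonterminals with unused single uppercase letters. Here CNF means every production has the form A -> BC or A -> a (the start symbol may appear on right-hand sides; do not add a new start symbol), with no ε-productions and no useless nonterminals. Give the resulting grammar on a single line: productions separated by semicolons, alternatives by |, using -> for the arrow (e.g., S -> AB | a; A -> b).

S -> h | BD | SA; A -> BC | DE; B -> g; C -> h; D -> BC | DA | SF; E -> AD; F -> CB

No ε-productions.
No unit productions to eliminate.
TERM: introduce B -> g, C -> h and substitute in every rule of length ≥2.
BIN: A -> DAD becomes A -> DE, E -> AD; D -> SCB becomes D -> SF, F -> CB.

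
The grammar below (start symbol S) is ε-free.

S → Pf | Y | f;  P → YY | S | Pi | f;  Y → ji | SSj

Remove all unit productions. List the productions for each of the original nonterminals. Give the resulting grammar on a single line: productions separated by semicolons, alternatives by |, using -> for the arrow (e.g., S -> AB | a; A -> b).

Unit productions: P->S, S->Y.
Unit pairs (A ⇒* B via units): (P,S), (P,Y), (S,Y).
S: inherits non-unit rules of {S, Y} → Pf | SSj | f | ji.
P: inherits non-unit rules of {P, S, Y} → Pf | Pi | SSj | YY | f | ji.
Y: inherits non-unit rules of {Y} → SSj | ji.

S -> f | Pf | ji | SSj; P -> f | Pf | Pi | YY | ji | SSj; Y -> ji | SSj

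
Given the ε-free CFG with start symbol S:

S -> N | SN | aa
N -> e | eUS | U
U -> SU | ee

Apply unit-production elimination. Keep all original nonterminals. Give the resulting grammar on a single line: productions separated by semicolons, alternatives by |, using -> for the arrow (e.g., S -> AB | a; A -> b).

Unit productions: N->U, S->N.
Unit pairs (A ⇒* B via units): (N,U), (S,N), (S,U).
S: inherits non-unit rules of {N, S, U} → SN | SU | aa | e | eUS | ee.
N: inherits non-unit rules of {N, U} → SU | e | eUS | ee.
U: inherits non-unit rules of {U} → SU | ee.

S -> e | SN | SU | aa | ee | eUS; N -> e | SU | ee | eUS; U -> SU | ee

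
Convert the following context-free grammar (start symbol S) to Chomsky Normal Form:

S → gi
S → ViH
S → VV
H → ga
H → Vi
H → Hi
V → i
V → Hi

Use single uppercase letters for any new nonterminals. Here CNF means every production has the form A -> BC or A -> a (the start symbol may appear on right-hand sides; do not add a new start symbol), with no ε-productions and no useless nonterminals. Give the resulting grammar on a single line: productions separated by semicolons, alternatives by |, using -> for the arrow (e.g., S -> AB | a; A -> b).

S -> BA | VD | VV; A -> i; B -> g; C -> a; D -> AH; H -> BC | HA | VA; V -> i | HA

No ε-productions.
No unit productions to eliminate.
TERM: introduce C -> a, B -> g, A -> i and substitute in every rule of length ≥2.
BIN: S -> VAH becomes S -> VD, D -> AH.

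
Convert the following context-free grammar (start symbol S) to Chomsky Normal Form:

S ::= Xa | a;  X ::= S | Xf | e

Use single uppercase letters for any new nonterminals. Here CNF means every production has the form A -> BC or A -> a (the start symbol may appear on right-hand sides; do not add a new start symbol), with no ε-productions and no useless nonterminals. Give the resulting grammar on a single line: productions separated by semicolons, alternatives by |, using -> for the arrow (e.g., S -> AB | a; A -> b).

S -> a | XA; A -> a; B -> f; X -> a | e | XA | XB

No ε-productions.
After unit-elimination: S -> a | Xa; X -> a | e | Xa | Xf.
TERM: introduce A -> a, B -> f and substitute in every rule of length ≥2.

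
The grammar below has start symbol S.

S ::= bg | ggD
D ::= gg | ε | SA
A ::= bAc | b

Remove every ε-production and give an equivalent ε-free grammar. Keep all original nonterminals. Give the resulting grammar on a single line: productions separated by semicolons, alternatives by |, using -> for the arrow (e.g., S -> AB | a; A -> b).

Nullable set: {D}.
S -> ggD: D nullable, giving gg | ggD.
Drop D -> ε.
Unchanged (no nullable symbols): S -> bg; A -> b; A -> bAc; D -> SA; D -> gg.

S -> bg | gg | ggD; A -> b | bAc; D -> SA | gg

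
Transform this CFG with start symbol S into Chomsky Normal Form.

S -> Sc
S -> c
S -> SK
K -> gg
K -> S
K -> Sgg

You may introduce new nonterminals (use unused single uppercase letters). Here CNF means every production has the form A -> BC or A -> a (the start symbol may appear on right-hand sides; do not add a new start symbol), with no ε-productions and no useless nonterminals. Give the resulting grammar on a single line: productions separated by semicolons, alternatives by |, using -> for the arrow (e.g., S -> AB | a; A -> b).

S -> c | SA | SK; A -> c; B -> g; C -> BB; K -> c | BB | SA | SC | SK

No ε-productions.
After unit-elimination: S -> c | SK | Sc; K -> c | SK | Sc | gg | Sgg.
TERM: introduce A -> c, B -> g and substitute in every rule of length ≥2.
BIN: K -> SBB becomes K -> SC, C -> BB.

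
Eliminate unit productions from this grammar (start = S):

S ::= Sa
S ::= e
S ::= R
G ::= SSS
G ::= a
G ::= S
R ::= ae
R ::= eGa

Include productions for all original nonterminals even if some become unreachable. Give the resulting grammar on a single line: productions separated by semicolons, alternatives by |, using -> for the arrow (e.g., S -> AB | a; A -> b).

S -> e | Sa | ae | eGa; G -> a | e | Sa | ae | SSS | eGa; R -> ae | eGa

Unit productions: G->S, S->R.
Unit pairs (A ⇒* B via units): (G,R), (G,S), (S,R).
S: inherits non-unit rules of {R, S} → Sa | ae | e | eGa.
G: inherits non-unit rules of {G, R, S} → SSS | Sa | a | ae | e | eGa.
R: inherits non-unit rules of {R} → ae | eGa.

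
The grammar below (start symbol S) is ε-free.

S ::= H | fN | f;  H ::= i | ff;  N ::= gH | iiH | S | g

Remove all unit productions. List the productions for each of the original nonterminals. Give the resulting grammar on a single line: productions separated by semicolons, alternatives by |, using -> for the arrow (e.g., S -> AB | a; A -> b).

Unit productions: N->S, S->H.
Unit pairs (A ⇒* B via units): (N,H), (N,S), (S,H).
S: inherits non-unit rules of {H, S} → f | fN | ff | i.
H: inherits non-unit rules of {H} → ff | i.
N: inherits non-unit rules of {H, N, S} → f | fN | ff | g | gH | i | iiH.

S -> f | i | fN | ff; H -> i | ff; N -> f | g | i | fN | ff | gH | iiH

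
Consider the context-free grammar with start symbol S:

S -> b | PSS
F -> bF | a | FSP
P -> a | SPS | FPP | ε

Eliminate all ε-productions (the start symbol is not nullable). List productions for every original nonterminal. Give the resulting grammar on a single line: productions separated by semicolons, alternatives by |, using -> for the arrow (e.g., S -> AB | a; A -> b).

S -> b | SS | PSS; F -> a | FS | bF | FSP; P -> F | a | FP | SS | FPP | SPS

Nullable set: {P}.
S -> PSS: P nullable, giving PSS | SS.
F -> FSP: P nullable, giving FS | FSP.
Drop P -> ε.
P -> FPP: P, P nullable, giving F | FP | FPP.
P -> SPS: P nullable, giving SPS | SS.
Unchanged (no nullable symbols): S -> b; F -> a; F -> bF; P -> a.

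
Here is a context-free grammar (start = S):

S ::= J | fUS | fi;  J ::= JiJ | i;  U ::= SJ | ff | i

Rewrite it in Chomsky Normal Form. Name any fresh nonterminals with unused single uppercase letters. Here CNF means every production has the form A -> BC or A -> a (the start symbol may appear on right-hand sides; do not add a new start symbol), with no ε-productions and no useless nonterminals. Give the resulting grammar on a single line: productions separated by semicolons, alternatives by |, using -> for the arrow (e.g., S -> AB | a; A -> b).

No ε-productions.
After unit-elimination: S -> i | fi | JiJ | fUS; J -> i | JiJ; U -> i | SJ | ff.
TERM: introduce B -> f, A -> i and substitute in every rule of length ≥2.
BIN: J -> JAJ becomes J -> JC, C -> AJ; S -> BUS becomes S -> BD, D -> US; S -> JAJ becomes S -> JE, E -> AJ.

S -> i | BA | BD | JE; A -> i; B -> f; C -> AJ; D -> US; E -> AJ; J -> i | JC; U -> i | BB | SJ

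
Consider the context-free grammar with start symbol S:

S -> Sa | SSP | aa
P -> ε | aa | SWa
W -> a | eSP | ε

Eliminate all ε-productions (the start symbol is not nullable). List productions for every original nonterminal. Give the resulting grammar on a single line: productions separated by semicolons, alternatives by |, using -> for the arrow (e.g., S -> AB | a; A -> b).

Nullable set: {P, W}.
S -> SSP: P nullable, giving SS | SSP.
Drop P -> ε.
P -> SWa: W nullable, giving SWa | Sa.
Drop W -> ε.
W -> eSP: P nullable, giving eS | eSP.
Unchanged (no nullable symbols): S -> Sa; S -> aa; P -> aa; W -> a.

S -> SS | Sa | aa | SSP; P -> Sa | aa | SWa; W -> a | eS | eSP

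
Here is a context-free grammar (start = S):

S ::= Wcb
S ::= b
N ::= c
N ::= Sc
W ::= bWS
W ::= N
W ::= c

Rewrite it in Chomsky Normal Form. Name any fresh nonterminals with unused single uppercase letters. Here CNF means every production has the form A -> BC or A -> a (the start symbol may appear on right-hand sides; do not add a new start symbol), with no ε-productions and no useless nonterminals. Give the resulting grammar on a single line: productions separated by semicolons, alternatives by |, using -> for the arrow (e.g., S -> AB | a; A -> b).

S -> b | WC; A -> c; B -> b; C -> AB; D -> WS; W -> c | BD | SA

No ε-productions.
After unit-elimination: S -> b | Wcb; N -> c | Sc; W -> c | Sc | bWS.
TERM: introduce B -> b, A -> c and substitute in every rule of length ≥2.
BIN: S -> WAB becomes S -> WC, C -> AB; W -> BWS becomes W -> BD, D -> WS.
Drop unreachable/unproductive: N.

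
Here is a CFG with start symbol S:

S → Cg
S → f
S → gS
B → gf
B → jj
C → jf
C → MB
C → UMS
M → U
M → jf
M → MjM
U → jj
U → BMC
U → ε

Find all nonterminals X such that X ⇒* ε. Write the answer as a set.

Directly nullable (have an ε-rule): {U}.
M is nullable via M -> U (every symbol on the right is already known nullable).
Not nullable: B, C, S — each has a terminal in every rule's right-hand side or depends on a non-nullable symbol.

{M, U}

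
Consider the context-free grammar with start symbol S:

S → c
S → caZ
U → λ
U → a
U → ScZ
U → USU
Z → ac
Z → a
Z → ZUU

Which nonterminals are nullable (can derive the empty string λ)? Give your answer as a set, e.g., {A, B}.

Directly nullable (have an ε-rule): {U}.
Not nullable: S, Z — each has a terminal in every rule's right-hand side or depends on a non-nullable symbol.

{U}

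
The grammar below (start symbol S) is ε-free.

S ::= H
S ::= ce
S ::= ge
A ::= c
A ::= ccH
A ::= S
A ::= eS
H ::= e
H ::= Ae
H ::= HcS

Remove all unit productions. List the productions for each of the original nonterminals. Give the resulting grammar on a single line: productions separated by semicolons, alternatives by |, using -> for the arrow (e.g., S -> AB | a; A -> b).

Unit productions: A->S, S->H.
Unit pairs (A ⇒* B via units): (A,H), (A,S), (S,H).
S: inherits non-unit rules of {H, S} → Ae | HcS | ce | e | ge.
A: inherits non-unit rules of {A, H, S} → Ae | HcS | c | ccH | ce | e | eS | ge.
H: inherits non-unit rules of {H} → Ae | HcS | e.

S -> e | Ae | ce | ge | HcS; A -> c | e | Ae | ce | eS | ge | HcS | ccH; H -> e | Ae | HcS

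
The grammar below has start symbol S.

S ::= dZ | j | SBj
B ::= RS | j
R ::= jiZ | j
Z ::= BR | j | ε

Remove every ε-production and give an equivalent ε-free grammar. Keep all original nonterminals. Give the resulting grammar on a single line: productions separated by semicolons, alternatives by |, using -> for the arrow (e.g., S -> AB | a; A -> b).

S -> d | j | dZ | SBj; B -> j | RS; R -> j | ji | jiZ; Z -> j | BR

Nullable set: {Z}.
S -> dZ: Z nullable, giving d | dZ.
R -> jiZ: Z nullable, giving ji | jiZ.
Drop Z -> ε.
Unchanged (no nullable symbols): S -> SBj; S -> j; B -> RS; B -> j; R -> j; Z -> BR; Z -> j.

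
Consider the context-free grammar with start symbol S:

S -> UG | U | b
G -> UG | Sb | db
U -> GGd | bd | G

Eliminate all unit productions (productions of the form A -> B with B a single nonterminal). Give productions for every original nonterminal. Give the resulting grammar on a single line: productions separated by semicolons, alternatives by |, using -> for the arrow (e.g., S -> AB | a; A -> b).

Unit productions: S->U, U->G.
Unit pairs (A ⇒* B via units): (S,G), (S,U), (U,G).
S: inherits non-unit rules of {G, S, U} → GGd | Sb | UG | b | bd | db.
G: inherits non-unit rules of {G} → Sb | UG | db.
U: inherits non-unit rules of {G, U} → GGd | Sb | UG | bd | db.

S -> b | Sb | UG | bd | db | GGd; G -> Sb | UG | db; U -> Sb | UG | bd | db | GGd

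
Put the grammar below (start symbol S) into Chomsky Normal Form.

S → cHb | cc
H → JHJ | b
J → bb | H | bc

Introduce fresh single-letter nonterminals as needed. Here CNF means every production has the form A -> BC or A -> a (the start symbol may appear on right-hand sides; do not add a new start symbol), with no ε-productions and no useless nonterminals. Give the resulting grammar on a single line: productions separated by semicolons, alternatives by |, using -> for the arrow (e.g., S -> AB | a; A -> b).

No ε-productions.
After unit-elimination: S -> cc | cHb; H -> b | JHJ; J -> b | bb | bc | JHJ.
TERM: introduce A -> b, B -> c and substitute in every rule of length ≥2.
BIN: H -> JHJ becomes H -> JC, C -> HJ; J -> JHJ becomes J -> JD, D -> HJ; S -> BHA becomes S -> BE, E -> HA.

S -> BB | BE; A -> b; B -> c; C -> HJ; D -> HJ; E -> HA; H -> b | JC; J -> b | AA | AB | JD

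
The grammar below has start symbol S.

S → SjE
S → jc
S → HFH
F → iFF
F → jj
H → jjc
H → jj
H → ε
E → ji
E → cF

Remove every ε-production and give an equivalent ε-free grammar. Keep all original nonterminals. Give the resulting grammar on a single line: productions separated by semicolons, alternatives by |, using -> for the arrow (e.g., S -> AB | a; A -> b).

S -> F | FH | HF | jc | HFH | SjE; E -> cF | ji; F -> jj | iFF; H -> jj | jjc

Nullable set: {H}.
S -> HFH: H, H nullable, giving F | FH | HF | HFH.
Drop H -> ε.
Unchanged (no nullable symbols): S -> SjE; S -> jc; E -> cF; E -> ji; F -> iFF; F -> jj; H -> jj; H -> jjc.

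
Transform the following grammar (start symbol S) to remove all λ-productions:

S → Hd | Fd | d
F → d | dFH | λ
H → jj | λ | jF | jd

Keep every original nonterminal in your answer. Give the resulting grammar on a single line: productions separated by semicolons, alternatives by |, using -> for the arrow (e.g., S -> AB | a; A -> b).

Nullable set: {F, H}.
S -> Fd: F nullable, giving Fd | d.
S -> Hd: H nullable, giving Hd | d.
Drop F -> λ.
F -> dFH: F, H nullable, giving d | dF | dFH | dH.
Drop H -> λ.
H -> jF: F nullable, giving j | jF.
Unchanged (no nullable symbols): S -> d; F -> d; H -> jd; H -> jj.

S -> d | Fd | Hd; F -> d | dF | dH | dFH; H -> j | jF | jd | jj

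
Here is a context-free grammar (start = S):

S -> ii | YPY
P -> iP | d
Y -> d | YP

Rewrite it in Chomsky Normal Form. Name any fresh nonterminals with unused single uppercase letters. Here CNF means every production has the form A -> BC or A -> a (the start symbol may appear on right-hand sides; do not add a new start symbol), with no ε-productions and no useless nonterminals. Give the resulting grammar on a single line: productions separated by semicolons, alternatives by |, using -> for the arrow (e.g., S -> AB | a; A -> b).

No ε-productions.
No unit productions to eliminate.
TERM: introduce A -> i and substitute in every rule of length ≥2.
BIN: S -> YPY becomes S -> YB, B -> PY.

S -> AA | YB; A -> i; B -> PY; P -> d | AP; Y -> d | YP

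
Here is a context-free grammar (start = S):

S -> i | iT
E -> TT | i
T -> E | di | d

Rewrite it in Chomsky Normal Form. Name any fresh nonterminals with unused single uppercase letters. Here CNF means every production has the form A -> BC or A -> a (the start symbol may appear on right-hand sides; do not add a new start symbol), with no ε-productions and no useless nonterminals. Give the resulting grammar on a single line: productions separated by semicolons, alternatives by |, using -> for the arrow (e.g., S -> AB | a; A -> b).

S -> i | AT; A -> i; B -> d; T -> d | i | BA | TT

No ε-productions.
After unit-elimination: S -> i | iT; E -> i | TT; T -> d | i | TT | di.
TERM: introduce B -> d, A -> i and substitute in every rule of length ≥2.
Drop unreachable/unproductive: E.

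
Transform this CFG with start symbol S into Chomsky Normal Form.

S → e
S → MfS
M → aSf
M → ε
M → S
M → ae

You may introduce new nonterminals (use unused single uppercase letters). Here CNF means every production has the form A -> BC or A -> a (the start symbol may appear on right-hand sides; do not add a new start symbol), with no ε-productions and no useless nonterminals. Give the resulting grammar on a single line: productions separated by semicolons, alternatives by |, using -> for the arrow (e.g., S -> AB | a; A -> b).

S -> e | AS | MF; A -> f; B -> a; C -> e; D -> SA; E -> AS; F -> AS; M -> e | AS | BC | BD | ME

Nullable: {M}; after ε-elimination: S -> e | fS | MfS; M -> S | ae | aSf.
After unit-elimination: S -> e | fS | MfS; M -> e | ae | fS | MfS | aSf.
TERM: introduce B -> a, C -> e, A -> f and substitute in every rule of length ≥2.
BIN: M -> BSA becomes M -> BD, D -> SA; M -> MAS becomes M -> ME, E -> AS; S -> MAS becomes S -> MF, F -> AS.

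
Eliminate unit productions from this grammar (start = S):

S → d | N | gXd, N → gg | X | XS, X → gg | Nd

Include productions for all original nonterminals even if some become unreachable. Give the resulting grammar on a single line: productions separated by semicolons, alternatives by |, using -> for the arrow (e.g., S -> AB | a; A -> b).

Unit productions: N->X, S->N.
Unit pairs (A ⇒* B via units): (N,X), (S,N), (S,X).
S: inherits non-unit rules of {N, S, X} → Nd | XS | d | gXd | gg.
N: inherits non-unit rules of {N, X} → Nd | XS | gg.
X: inherits non-unit rules of {X} → Nd | gg.

S -> d | Nd | XS | gg | gXd; N -> Nd | XS | gg; X -> Nd | gg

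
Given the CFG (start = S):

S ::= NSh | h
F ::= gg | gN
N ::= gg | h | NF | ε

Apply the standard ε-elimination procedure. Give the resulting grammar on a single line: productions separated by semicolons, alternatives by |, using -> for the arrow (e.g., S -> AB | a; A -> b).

Nullable set: {N}.
S -> NSh: N nullable, giving NSh | Sh.
F -> gN: N nullable, giving g | gN.
Drop N -> ε.
N -> NF: N nullable, giving F | NF.
Unchanged (no nullable symbols): S -> h; F -> gg; N -> gg; N -> h.

S -> h | Sh | NSh; F -> g | gN | gg; N -> F | h | NF | gg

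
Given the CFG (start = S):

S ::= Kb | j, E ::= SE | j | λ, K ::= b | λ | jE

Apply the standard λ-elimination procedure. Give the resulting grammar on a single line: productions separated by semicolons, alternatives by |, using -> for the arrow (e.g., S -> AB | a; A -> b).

Nullable set: {E, K}.
S -> Kb: K nullable, giving Kb | b.
Drop E -> λ.
E -> SE: E nullable, giving S | SE.
Drop K -> λ.
K -> jE: E nullable, giving j | jE.
Unchanged (no nullable symbols): S -> j; E -> j; K -> b.

S -> b | j | Kb; E -> S | j | SE; K -> b | j | jE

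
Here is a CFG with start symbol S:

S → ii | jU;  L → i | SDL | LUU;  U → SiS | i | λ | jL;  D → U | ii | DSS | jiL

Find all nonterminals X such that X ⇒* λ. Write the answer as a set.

Directly nullable (have an ε-rule): {U}.
D is nullable via D -> U (every symbol on the right is already known nullable).
Not nullable: L, S — each has a terminal in every rule's right-hand side or depends on a non-nullable symbol.

{D, U}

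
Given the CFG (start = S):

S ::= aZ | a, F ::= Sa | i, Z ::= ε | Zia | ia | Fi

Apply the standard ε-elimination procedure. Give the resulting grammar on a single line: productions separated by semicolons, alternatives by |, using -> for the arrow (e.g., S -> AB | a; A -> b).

S -> a | aZ; F -> i | Sa; Z -> Fi | ia | Zia

Nullable set: {Z}.
S -> aZ: Z nullable, giving a | aZ.
Drop Z -> ε.
Z -> Zia: Z nullable, giving Zia | ia.
Unchanged (no nullable symbols): S -> a; F -> Sa; F -> i; Z -> Fi; Z -> ia.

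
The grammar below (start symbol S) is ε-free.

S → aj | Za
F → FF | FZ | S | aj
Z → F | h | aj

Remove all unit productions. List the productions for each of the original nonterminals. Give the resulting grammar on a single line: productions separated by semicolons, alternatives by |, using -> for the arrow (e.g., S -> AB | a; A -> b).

Unit productions: F->S, Z->F.
Unit pairs (A ⇒* B via units): (F,S), (Z,F), (Z,S).
S: inherits non-unit rules of {S} → Za | aj.
F: inherits non-unit rules of {F, S} → FF | FZ | Za | aj.
Z: inherits non-unit rules of {F, S, Z} → FF | FZ | Za | aj | h.

S -> Za | aj; F -> FF | FZ | Za | aj; Z -> h | FF | FZ | Za | aj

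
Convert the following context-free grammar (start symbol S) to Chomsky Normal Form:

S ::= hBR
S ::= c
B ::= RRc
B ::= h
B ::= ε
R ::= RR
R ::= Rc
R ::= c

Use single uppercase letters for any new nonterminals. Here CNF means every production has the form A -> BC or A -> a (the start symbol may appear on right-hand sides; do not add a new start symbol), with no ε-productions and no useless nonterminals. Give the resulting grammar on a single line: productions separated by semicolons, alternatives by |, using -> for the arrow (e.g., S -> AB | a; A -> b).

S -> c | CE | CR; A -> c; B -> h | RD; C -> h; D -> RA; E -> BR; R -> c | RA | RR

Nullable: {B}; after ε-elimination: S -> c | hR | hBR; B -> h | RRc; R -> c | RR | Rc.
No unit productions to eliminate.
TERM: introduce A -> c, C -> h and substitute in every rule of length ≥2.
BIN: B -> RRA becomes B -> RD, D -> RA; S -> CBR becomes S -> CE, E -> BR.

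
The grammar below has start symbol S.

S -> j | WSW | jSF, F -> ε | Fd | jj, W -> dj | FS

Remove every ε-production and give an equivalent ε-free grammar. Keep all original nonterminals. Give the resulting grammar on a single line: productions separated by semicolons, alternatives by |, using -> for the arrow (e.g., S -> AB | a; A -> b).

S -> j | jS | WSW | jSF; F -> d | Fd | jj; W -> S | FS | dj

Nullable set: {F}.
S -> jSF: F nullable, giving jS | jSF.
Drop F -> ε.
F -> Fd: F nullable, giving Fd | d.
W -> FS: F nullable, giving FS | S.
Unchanged (no nullable symbols): S -> WSW; S -> j; F -> jj; W -> dj.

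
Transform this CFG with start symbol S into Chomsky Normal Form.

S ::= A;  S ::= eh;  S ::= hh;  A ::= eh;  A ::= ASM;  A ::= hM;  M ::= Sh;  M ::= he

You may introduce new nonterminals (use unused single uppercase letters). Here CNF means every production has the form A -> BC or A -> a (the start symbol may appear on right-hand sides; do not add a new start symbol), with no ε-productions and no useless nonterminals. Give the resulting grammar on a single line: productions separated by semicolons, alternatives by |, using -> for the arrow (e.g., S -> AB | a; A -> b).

No ε-productions.
After unit-elimination: S -> eh | hM | hh | ASM; A -> eh | hM | ASM; M -> Sh | he.
TERM: introduce B -> e, C -> h and substitute in every rule of length ≥2.
BIN: A -> ASM becomes A -> AD, D -> SM; S -> ASM becomes S -> AE, E -> SM.

S -> AE | BC | CC | CM; A -> AD | BC | CM; B -> e; C -> h; D -> SM; E -> SM; M -> CB | SC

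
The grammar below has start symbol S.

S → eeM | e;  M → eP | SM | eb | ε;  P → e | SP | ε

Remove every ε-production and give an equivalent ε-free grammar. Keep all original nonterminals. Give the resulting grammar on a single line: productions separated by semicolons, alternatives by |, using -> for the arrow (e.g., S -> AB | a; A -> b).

S -> e | ee | eeM; M -> S | e | SM | eP | eb; P -> S | e | SP

Nullable set: {M, P}.
S -> eeM: M nullable, giving ee | eeM.
Drop M -> ε.
M -> SM: M nullable, giving S | SM.
M -> eP: P nullable, giving e | eP.
Drop P -> ε.
P -> SP: P nullable, giving S | SP.
Unchanged (no nullable symbols): S -> e; M -> eb; P -> e.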